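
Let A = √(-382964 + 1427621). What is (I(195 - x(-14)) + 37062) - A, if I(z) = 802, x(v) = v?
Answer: 37864 - 27*√1433 ≈ 36842.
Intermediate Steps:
A = 27*√1433 (A = √1044657 = 27*√1433 ≈ 1022.1)
(I(195 - x(-14)) + 37062) - A = (802 + 37062) - 27*√1433 = 37864 - 27*√1433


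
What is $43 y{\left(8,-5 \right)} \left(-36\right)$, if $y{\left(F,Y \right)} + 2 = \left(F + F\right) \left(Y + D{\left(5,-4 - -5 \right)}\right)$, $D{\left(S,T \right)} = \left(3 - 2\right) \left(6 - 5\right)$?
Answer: $102168$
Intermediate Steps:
$D{\left(S,T \right)} = 1$ ($D{\left(S,T \right)} = 1 \cdot 1 = 1$)
$y{\left(F,Y \right)} = -2 + 2 F \left(1 + Y\right)$ ($y{\left(F,Y \right)} = -2 + \left(F + F\right) \left(Y + 1\right) = -2 + 2 F \left(1 + Y\right)$)
$43 y{\left(8,-5 \right)} \left(-36\right) = 43 \left(-2 + 2 \cdot 8 + 2 \cdot 8 \left(-5\right)\right) \left(-36\right) = 43 \left(-2 + 16 - 80\right) \left(-36\right) = 43 \left(-66\right) \left(-36\right) = \left(-2838\right) \left(-36\right) = 102168$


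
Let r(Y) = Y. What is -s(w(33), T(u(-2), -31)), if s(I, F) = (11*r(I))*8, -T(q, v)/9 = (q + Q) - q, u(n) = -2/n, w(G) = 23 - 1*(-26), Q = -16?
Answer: -4312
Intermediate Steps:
w(G) = 49 (w(G) = 23 + 26 = 49)
T(q, v) = 144 (T(q, v) = -9*((q - 16) - q) = -9*((-16 + q) - q) = -9*(-16) = 144)
s(I, F) = 88*I (s(I, F) = (11*I)*8 = 88*I)
-s(w(33), T(u(-2), -31)) = -88*49 = -1*4312 = -4312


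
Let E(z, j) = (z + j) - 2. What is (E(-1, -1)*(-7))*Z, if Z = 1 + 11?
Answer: 336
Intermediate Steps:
E(z, j) = -2 + j + z (E(z, j) = (j + z) - 2 = -2 + j + z)
Z = 12
(E(-1, -1)*(-7))*Z = ((-2 - 1 - 1)*(-7))*12 = -4*(-7)*12 = 28*12 = 336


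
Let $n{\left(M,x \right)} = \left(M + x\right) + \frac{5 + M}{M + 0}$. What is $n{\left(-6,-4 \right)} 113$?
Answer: $- \frac{6667}{6} \approx -1111.2$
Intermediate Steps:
$n{\left(M,x \right)} = M + x + \frac{5 + M}{M}$ ($n{\left(M,x \right)} = \left(M + x\right) + \frac{5 + M}{M} = M + x + \frac{5 + M}{M}$)
$n{\left(-6,-4 \right)} 113 = \left(1 - 6 - 4 + \frac{5}{-6}\right) 113 = \left(1 - 6 - 4 + 5 \left(- \frac{1}{6}\right)\right) 113 = \left(1 - 6 - 4 - \frac{5}{6}\right) 113 = \left(- \frac{59}{6}\right) 113 = - \frac{6667}{6}$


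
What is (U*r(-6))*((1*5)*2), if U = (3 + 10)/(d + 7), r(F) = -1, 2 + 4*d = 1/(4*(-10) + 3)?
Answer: -19240/961 ≈ -20.021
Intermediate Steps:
d = -75/148 (d = -1/2 + 1/(4*(4*(-10) + 3)) = -1/2 + 1/(4*(-40 + 3)) = -1/2 + (1/4)/(-37) = -1/2 + (1/4)*(-1/37) = -1/2 - 1/148 = -75/148 ≈ -0.50676)
U = 1924/961 (U = (3 + 10)/(-75/148 + 7) = 13/(961/148) = 13*(148/961) = 1924/961 ≈ 2.0021)
(U*r(-6))*((1*5)*2) = ((1924/961)*(-1))*((1*5)*2) = -9620*2/961 = -1924/961*10 = -19240/961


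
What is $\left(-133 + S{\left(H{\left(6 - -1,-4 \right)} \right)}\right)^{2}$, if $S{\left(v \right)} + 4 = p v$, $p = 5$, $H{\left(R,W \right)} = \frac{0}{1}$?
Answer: $18769$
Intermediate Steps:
$H{\left(R,W \right)} = 0$ ($H{\left(R,W \right)} = 0 \cdot 1 = 0$)
$S{\left(v \right)} = -4 + 5 v$
$\left(-133 + S{\left(H{\left(6 - -1,-4 \right)} \right)}\right)^{2} = \left(-133 + \left(-4 + 5 \cdot 0\right)\right)^{2} = \left(-133 + \left(-4 + 0\right)\right)^{2} = \left(-133 - 4\right)^{2} = \left(-137\right)^{2} = 18769$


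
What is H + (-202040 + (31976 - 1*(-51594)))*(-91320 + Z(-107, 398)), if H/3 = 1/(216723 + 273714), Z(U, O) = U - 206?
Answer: 1774689035893291/163479 ≈ 1.0856e+10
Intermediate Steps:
Z(U, O) = -206 + U
H = 1/163479 (H = 3/(216723 + 273714) = 3/490437 = 3*(1/490437) = 1/163479 ≈ 6.1170e-6)
H + (-202040 + (31976 - 1*(-51594)))*(-91320 + Z(-107, 398)) = 1/163479 + (-202040 + (31976 - 1*(-51594)))*(-91320 + (-206 - 107)) = 1/163479 + (-202040 + (31976 + 51594))*(-91320 - 313) = 1/163479 + (-202040 + 83570)*(-91633) = 1/163479 - 118470*(-91633) = 1/163479 + 10855761510 = 1774689035893291/163479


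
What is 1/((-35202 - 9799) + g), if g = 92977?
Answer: 1/47976 ≈ 2.0844e-5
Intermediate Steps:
1/((-35202 - 9799) + g) = 1/((-35202 - 9799) + 92977) = 1/(-45001 + 92977) = 1/47976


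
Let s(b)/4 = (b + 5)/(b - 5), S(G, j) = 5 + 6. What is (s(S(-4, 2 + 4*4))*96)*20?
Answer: 20480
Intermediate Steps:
S(G, j) = 11
s(b) = 4*(5 + b)/(-5 + b) (s(b) = 4*((b + 5)/(b - 5)) = 4*((5 + b)/(-5 + b)) = 4*(5 + b)/(-5 + b))
(s(S(-4, 2 + 4*4))*96)*20 = ((4*(5 + 11)/(-5 + 11))*96)*20 = ((4*16/6)*96)*20 = ((4*(1/6)*16)*96)*20 = ((32/3)*96)*20 = 1024*20 = 20480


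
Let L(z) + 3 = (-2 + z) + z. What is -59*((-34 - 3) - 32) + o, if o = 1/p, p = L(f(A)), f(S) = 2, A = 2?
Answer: 4070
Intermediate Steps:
L(z) = -5 + 2*z (L(z) = -3 + ((-2 + z) + z) = -3 + (-2 + 2*z) = -5 + 2*z)
p = -1 (p = -5 + 2*2 = -5 + 4 = -1)
o = -1 (o = 1/(-1) = -1)
-59*((-34 - 3) - 32) + o = -59*((-34 - 3) - 32) - 1 = -59*(-37 - 32) - 1 = -59*(-69) - 1 = 4071 - 1 = 4070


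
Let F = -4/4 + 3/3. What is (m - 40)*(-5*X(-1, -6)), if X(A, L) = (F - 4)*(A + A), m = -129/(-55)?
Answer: 16568/11 ≈ 1506.2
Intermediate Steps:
m = 129/55 (m = -129*(-1/55) = 129/55 ≈ 2.3455)
F = 0 (F = -4*¼ + 3*(⅓) = -1 + 1 = 0)
X(A, L) = -8*A (X(A, L) = (0 - 4)*(A + A) = -8*A)
(m - 40)*(-5*X(-1, -6)) = (129/55 - 40)*(-(-40)*(-1)) = -(-2071)*8/11 = -2071/55*(-40) = 16568/11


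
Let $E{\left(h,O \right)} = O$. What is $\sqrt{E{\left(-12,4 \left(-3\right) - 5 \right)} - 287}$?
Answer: $4 i \sqrt{19} \approx 17.436 i$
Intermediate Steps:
$\sqrt{E{\left(-12,4 \left(-3\right) - 5 \right)} - 287} = \sqrt{\left(4 \left(-3\right) - 5\right) - 287} = \sqrt{\left(-12 - 5\right) - 287} = \sqrt{-17 - 287} = \sqrt{-304} = 4 i \sqrt{19}$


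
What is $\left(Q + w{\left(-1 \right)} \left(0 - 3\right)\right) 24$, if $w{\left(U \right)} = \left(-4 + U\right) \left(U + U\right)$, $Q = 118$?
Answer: $2112$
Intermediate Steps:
$w{\left(U \right)} = 2 U \left(-4 + U\right)$ ($w{\left(U \right)} = \left(-4 + U\right) 2 U = 2 U \left(-4 + U\right)$)
$\left(Q + w{\left(-1 \right)} \left(0 - 3\right)\right) 24 = \left(118 + 2 \left(-1\right) \left(-4 - 1\right) \left(0 - 3\right)\right) 24 = \left(118 + 2 \left(-1\right) \left(-5\right) \left(-3\right)\right) 24 = \left(118 + 10 \left(-3\right)\right) 24 = \left(118 - 30\right) 24 = 88 \cdot 24 = 2112$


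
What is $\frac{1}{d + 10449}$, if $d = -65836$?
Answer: $- \frac{1}{55387} \approx -1.8055 \cdot 10^{-5}$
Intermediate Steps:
$\frac{1}{d + 10449} = \frac{1}{-65836 + 10449} = \frac{1}{-55387} = - \frac{1}{55387}$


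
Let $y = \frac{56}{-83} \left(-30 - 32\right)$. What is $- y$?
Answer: $- \frac{3472}{83} \approx -41.831$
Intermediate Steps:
$y = \frac{3472}{83}$ ($y = 56 \left(- \frac{1}{83}\right) \left(-62\right) = \left(- \frac{56}{83}\right) \left(-62\right) = \frac{3472}{83} \approx 41.831$)
$- y = \left(-1\right) \frac{3472}{83} = - \frac{3472}{83}$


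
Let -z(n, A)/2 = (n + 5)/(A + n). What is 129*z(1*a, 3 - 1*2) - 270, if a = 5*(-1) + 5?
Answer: -1560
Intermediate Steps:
a = 0 (a = -5 + 5 = 0)
z(n, A) = -2*(5 + n)/(A + n) (z(n, A) = -2*(n + 5)/(A + n) = -2*(5 + n)/(A + n))
129*z(1*a, 3 - 1*2) - 270 = 129*(2*(-5 - 0)/((3 - 1*2) + 1*0)) - 270 = 129*(2*(-5 - 1*0)/((3 - 2) + 0)) - 270 = 129*(2*(-5 + 0)/(1 + 0)) - 270 = 129*(2*(-5)/1) - 270 = 129*(2*1*(-5)) - 270 = 129*(-10) - 270 = -1290 - 270 = -1560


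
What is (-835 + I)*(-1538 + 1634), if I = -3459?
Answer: -412224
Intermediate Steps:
(-835 + I)*(-1538 + 1634) = (-835 - 3459)*(-1538 + 1634) = -4294*96 = -412224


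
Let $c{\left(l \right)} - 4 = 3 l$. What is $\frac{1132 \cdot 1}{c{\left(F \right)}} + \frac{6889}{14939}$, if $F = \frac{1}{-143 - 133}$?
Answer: $\frac{1558335479}{5482613} \approx 284.23$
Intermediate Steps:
$F = - \frac{1}{276}$ ($F = \frac{1}{-276} = - \frac{1}{276} \approx -0.0036232$)
$c{\left(l \right)} = 4 + 3 l$
$\frac{1132 \cdot 1}{c{\left(F \right)}} + \frac{6889}{14939} = \frac{1132 \cdot 1}{4 + 3 \left(- \frac{1}{276}\right)} + \frac{6889}{14939} = \frac{1132}{4 - \frac{1}{92}} + 6889 \cdot \frac{1}{14939} = \frac{1132}{\frac{367}{92}} + \frac{6889}{14939} = 1132 \cdot \frac{92}{367} + \frac{6889}{14939} = \frac{104144}{367} + \frac{6889}{14939} = \frac{1558335479}{5482613}$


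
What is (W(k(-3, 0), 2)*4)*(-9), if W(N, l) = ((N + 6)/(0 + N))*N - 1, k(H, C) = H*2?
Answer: 36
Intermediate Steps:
k(H, C) = 2*H
W(N, l) = 5 + N (W(N, l) = ((6 + N)/N)*N - 1 = (6 + N) - 1 = 5 + N)
(W(k(-3, 0), 2)*4)*(-9) = ((5 + 2*(-3))*4)*(-9) = ((5 - 6)*4)*(-9) = -1*4*(-9) = -4*(-9) = 36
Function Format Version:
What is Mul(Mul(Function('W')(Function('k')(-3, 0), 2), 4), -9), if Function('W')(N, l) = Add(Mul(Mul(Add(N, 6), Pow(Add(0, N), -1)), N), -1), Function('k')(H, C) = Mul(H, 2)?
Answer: 36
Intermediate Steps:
Function('k')(H, C) = Mul(2, H)
Function('W')(N, l) = Add(5, N) (Function('W')(N, l) = Add(Mul(Mul(Add(6, N), Pow(N, -1)), N), -1) = Add(Mul(Mul(Pow(N, -1), Add(6, N)), N), -1) = Add(Add(6, N), -1) = Add(5, N))
Mul(Mul(Function('W')(Function('k')(-3, 0), 2), 4), -9) = Mul(Mul(Add(5, Mul(2, -3)), 4), -9) = Mul(Mul(Add(5, -6), 4), -9) = Mul(Mul(-1, 4), -9) = Mul(-4, -9) = 36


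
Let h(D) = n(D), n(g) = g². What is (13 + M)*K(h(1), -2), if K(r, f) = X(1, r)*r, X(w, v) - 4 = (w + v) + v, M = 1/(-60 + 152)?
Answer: 8379/92 ≈ 91.076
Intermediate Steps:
M = 1/92 ≈ 0.010870
X(w, v) = 4 + w + 2*v (X(w, v) = 4 + ((w + v) + v) = 4 + ((v + w) + v) = 4 + (w + 2*v) = 4 + w + 2*v)
h(D) = D²
K(r, f) = r*(5 + 2*r) (K(r, f) = (4 + 1 + 2*r)*r = (5 + 2*r)*r = r*(5 + 2*r))
(13 + M)*K(h(1), -2) = (13 + 1/92)*(1²*(5 + 2*1²)) = 1197*(1*(5 + 2*1))/92 = 1197*(1*(5 + 2))/92 = 1197*(1*7)/92 = (1197/92)*7 = 8379/92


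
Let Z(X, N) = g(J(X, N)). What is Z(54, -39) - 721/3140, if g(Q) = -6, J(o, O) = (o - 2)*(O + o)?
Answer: -19561/3140 ≈ -6.2296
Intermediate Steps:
J(o, O) = (-2 + o)*(O + o)
Z(X, N) = -6
Z(54, -39) - 721/3140 = -6 - 721/3140 = -19561/3140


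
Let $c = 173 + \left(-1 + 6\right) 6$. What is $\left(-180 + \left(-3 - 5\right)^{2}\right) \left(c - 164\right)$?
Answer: $-4524$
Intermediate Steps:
$c = 203$ ($c = 173 + 5 \cdot 6 = 173 + 30 = 203$)
$\left(-180 + \left(-3 - 5\right)^{2}\right) \left(c - 164\right) = \left(-180 + \left(-3 - 5\right)^{2}\right) \left(203 - 164\right) = \left(-180 + \left(-8\right)^{2}\right) 39 = \left(-180 + 64\right) 39 = \left(-116\right) 39 = -4524$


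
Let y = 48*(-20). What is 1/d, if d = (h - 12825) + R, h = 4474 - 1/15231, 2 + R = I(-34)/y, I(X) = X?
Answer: -2436960/20355840731 ≈ -0.00011972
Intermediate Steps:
y = -960
R = -943/480 (R = -2 - 34/(-960) = -2 - 34*(-1/960) = -2 + 17/480 = -943/480 ≈ -1.9646)
h = 68143493/15231 (h = 4474 - 1*1/15231 = 4474 - 1/15231 = 68143493/15231 ≈ 4474.0)
d = -20355840731/2436960 (d = (68143493/15231 - 12825) - 943/480 = -127194082/15231 - 943/480 = -20355840731/2436960 ≈ -8353.0)
1/d = 1/(-20355840731/2436960) = -2436960/20355840731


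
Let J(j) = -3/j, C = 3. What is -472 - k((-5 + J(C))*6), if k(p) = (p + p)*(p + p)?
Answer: -5656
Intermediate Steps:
k(p) = 4*p**2 (k(p) = (2*p)*(2*p) = 4*p**2)
-472 - k((-5 + J(C))*6) = -472 - 4*((-5 - 3/3)*6)**2 = -472 - 4*((-5 - 3*1/3)*6)**2 = -472 - 4*((-5 - 1)*6)**2 = -472 - 4*(-6*6)**2 = -472 - 4*(-36)**2 = -472 - 4*1296 = -472 - 1*5184 = -472 - 5184 = -5656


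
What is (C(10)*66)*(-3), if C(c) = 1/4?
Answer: -99/2 ≈ -49.500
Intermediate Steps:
C(c) = ¼
(C(10)*66)*(-3) = ((¼)*66)*(-3) = (33/2)*(-3) = -99/2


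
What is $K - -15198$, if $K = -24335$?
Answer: $-9137$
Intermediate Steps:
$K - -15198 = -24335 - -15198 = -24335 + 15198 = -9137$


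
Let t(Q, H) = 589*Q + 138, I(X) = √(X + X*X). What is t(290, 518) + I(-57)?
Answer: 170948 + 2*√798 ≈ 1.7100e+5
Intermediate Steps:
I(X) = √(X + X²)
t(Q, H) = 138 + 589*Q
t(290, 518) + I(-57) = (138 + 589*290) + √(-57*(1 - 57)) = (138 + 170810) + √(-57*(-56)) = 170948 + √3192 = 170948 + 2*√798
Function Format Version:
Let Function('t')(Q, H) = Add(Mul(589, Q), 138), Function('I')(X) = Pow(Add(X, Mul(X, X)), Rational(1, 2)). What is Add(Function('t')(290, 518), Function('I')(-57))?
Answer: Add(170948, Mul(2, Pow(798, Rational(1, 2)))) ≈ 1.7100e+5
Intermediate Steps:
Function('I')(X) = Pow(Add(X, Pow(X, 2)), Rational(1, 2))
Function('t')(Q, H) = Add(138, Mul(589, Q))
Add(Function('t')(290, 518), Function('I')(-57)) = Add(Add(138, Mul(589, 290)), Pow(Mul(-57, Add(1, -57)), Rational(1, 2))) = Add(Add(138, 170810), Pow(Mul(-57, -56), Rational(1, 2))) = Add(170948, Pow(3192, Rational(1, 2))) = Add(170948, Mul(2, Pow(798, Rational(1, 2))))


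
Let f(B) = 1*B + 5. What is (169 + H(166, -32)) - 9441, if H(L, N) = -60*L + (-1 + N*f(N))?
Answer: -18369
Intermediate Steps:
f(B) = 5 + B (f(B) = B + 5 = 5 + B)
H(L, N) = -1 - 60*L + N*(5 + N) (H(L, N) = -60*L + (-1 + N*(5 + N)) = -1 - 60*L + N*(5 + N))
(169 + H(166, -32)) - 9441 = (169 + (-1 - 60*166 - 32*(5 - 32))) - 9441 = (169 + (-1 - 9960 - 32*(-27))) - 9441 = (169 + (-1 - 9960 + 864)) - 9441 = (169 - 9097) - 9441 = -8928 - 9441 = -18369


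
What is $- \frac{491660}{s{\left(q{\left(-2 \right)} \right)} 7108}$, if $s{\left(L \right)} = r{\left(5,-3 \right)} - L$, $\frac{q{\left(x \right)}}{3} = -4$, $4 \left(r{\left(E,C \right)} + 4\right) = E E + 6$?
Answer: $- \frac{491660}{111951} \approx -4.3917$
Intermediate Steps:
$r{\left(E,C \right)} = - \frac{5}{2} + \frac{E^{2}}{4}$ ($r{\left(E,C \right)} = -4 + \frac{E E + 6}{4} = -4 + \frac{E^{2} + 6}{4} = -4 + \frac{6 + E^{2}}{4} = -4 + \left(\frac{3}{2} + \frac{E^{2}}{4}\right) = - \frac{5}{2} + \frac{E^{2}}{4}$)
$q{\left(x \right)} = -12$ ($q{\left(x \right)} = 3 \left(-4\right) = -12$)
$s{\left(L \right)} = \frac{15}{4} - L$ ($s{\left(L \right)} = \left(- \frac{5}{2} + \frac{5^{2}}{4}\right) - L = \left(- \frac{5}{2} + \frac{1}{4} \cdot 25\right) - L = \left(- \frac{5}{2} + \frac{25}{4}\right) - L = \frac{15}{4} - L$)
$- \frac{491660}{s{\left(q{\left(-2 \right)} \right)} 7108} = - \frac{491660}{\left(\frac{15}{4} - -12\right) 7108} = - \frac{491660}{\left(\frac{15}{4} + 12\right) 7108} = - \frac{491660}{\frac{63}{4} \cdot 7108} = - \frac{491660}{111951}$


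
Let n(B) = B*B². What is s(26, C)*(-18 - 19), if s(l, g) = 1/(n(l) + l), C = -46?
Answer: -37/17602 ≈ -0.0021020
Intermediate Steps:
n(B) = B³
s(l, g) = 1/(l + l³) (s(l, g) = 1/(l³ + l) = 1/(l + l³))
s(26, C)*(-18 - 19) = (-18 - 19)/(26 + 26³) = -37/(26 + 17576) = -37/17602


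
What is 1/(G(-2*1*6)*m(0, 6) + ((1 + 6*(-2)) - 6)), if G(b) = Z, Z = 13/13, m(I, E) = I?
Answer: -1/17 ≈ -0.058824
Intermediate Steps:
Z = 1 (Z = 13*(1/13) = 1)
G(b) = 1
1/(G(-2*1*6)*m(0, 6) + ((1 + 6*(-2)) - 6)) = 1/(1*0 + ((1 + 6*(-2)) - 6)) = 1/(0 + ((1 - 12) - 6)) = 1/(0 + (-11 - 6)) = 1/(0 - 17) = 1/(-17) = -1/17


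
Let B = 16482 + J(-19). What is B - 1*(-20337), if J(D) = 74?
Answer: 36893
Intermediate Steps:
B = 16556 (B = 16482 + 74 = 16556)
B - 1*(-20337) = 16556 - 1*(-20337) = 16556 + 20337 = 36893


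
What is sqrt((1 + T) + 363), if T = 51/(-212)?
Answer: sqrt(4087201)/106 ≈ 19.072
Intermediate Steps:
T = -51/212 (T = 51*(-1/212) = -51/212 ≈ -0.24057)
sqrt((1 + T) + 363) = sqrt((1 - 51/212) + 363) = sqrt(161/212 + 363) = sqrt(77117/212) = sqrt(4087201)/106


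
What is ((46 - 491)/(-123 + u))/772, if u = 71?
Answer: 445/40144 ≈ 0.011085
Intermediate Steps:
((46 - 491)/(-123 + u))/772 = ((46 - 491)/(-123 + 71))/772 = -445/(-52)*(1/772) = -445*(-1/52)*(1/772) = (445/52)*(1/772) = 445/40144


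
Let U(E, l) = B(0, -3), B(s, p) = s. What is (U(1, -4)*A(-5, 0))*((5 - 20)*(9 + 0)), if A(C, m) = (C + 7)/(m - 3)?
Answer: 0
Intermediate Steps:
U(E, l) = 0
A(C, m) = (7 + C)/(-3 + m)
(U(1, -4)*A(-5, 0))*((5 - 20)*(9 + 0)) = (0*((7 - 5)/(-3 + 0)))*((5 - 20)*(9 + 0)) = (0*(2/(-3)))*(-15*9) = (0*(-⅓*2))*(-135) = (0*(-⅔))*(-135) = 0*(-135) = 0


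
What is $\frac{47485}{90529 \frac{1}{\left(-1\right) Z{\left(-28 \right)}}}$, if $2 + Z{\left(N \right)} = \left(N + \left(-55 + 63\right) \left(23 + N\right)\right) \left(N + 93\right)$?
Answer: $\frac{209978670}{90529} \approx 2319.5$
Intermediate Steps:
$Z{\left(N \right)} = -2 + \left(93 + N\right) \left(184 + 9 N\right)$ ($Z{\left(N \right)} = -2 + \left(N + \left(-55 + 63\right) \left(23 + N\right)\right) \left(N + 93\right) = -2 + \left(N + 8 \left(23 + N\right)\right) \left(93 + N\right) = -2 + \left(N + \left(184 + 8 N\right)\right) \left(93 + N\right) = -2 + \left(184 + 9 N\right) \left(93 + N\right) = -2 + \left(93 + N\right) \left(184 + 9 N\right)$)
$\frac{47485}{90529 \frac{1}{\left(-1\right) Z{\left(-28 \right)}}} = \frac{47485}{90529 \frac{1}{\left(-1\right) \left(17110 + 9 \left(-28\right)^{2} + 1021 \left(-28\right)\right)}} = \frac{47485}{90529 \frac{1}{\left(-1\right) \left(17110 + 9 \cdot 784 - 28588\right)}} = \frac{47485}{90529 \frac{1}{\left(-1\right) \left(17110 + 7056 - 28588\right)}} = \frac{47485}{90529 \frac{1}{\left(-1\right) \left(-4422\right)}} = \frac{47485}{90529 \cdot \frac{1}{4422}} = \frac{47485}{\frac{90529}{4422}} = 47485 \cdot \frac{4422}{90529} = \frac{209978670}{90529}$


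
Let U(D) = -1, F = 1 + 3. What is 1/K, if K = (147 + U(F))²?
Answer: 1/21316 ≈ 4.6913e-5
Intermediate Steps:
F = 4
K = 21316 (K = (147 - 1)² = 146² = 21316)
1/K = 1/21316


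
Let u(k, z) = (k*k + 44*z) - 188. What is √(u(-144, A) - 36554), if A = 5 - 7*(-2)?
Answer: I*√15170 ≈ 123.17*I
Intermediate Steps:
A = 19 (A = 5 + 14 = 19)
u(k, z) = -188 + k² + 44*z (u(k, z) = (k² + 44*z) - 188 = -188 + k² + 44*z)
√(u(-144, A) - 36554) = √((-188 + (-144)² + 44*19) - 36554) = √((-188 + 20736 + 836) - 36554) = √(21384 - 36554) = √(-15170) = I*√15170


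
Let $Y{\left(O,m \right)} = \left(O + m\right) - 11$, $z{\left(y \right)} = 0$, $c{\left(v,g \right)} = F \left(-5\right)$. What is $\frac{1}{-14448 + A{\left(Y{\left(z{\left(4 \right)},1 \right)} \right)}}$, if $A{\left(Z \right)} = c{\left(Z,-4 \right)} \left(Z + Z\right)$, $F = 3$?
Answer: $- \frac{1}{14148} \approx -7.0681 \cdot 10^{-5}$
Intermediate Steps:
$c{\left(v,g \right)} = -15$ ($c{\left(v,g \right)} = 3 \left(-5\right) = -15$)
$Y{\left(O,m \right)} = -11 + O + m$
$A{\left(Z \right)} = - 30 Z$ ($A{\left(Z \right)} = - 15 \left(Z + Z\right) = - 15 \cdot 2 Z = - 30 Z$)
$\frac{1}{-14448 + A{\left(Y{\left(z{\left(4 \right)},1 \right)} \right)}} = \frac{1}{-14448 - 30 \left(-11 + 0 + 1\right)} = \frac{1}{-14448 - -300} = \frac{1}{-14448 + 300} = \frac{1}{-14148} = - \frac{1}{14148}$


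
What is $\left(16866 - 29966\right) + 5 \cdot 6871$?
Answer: $21255$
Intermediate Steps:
$\left(16866 - 29966\right) + 5 \cdot 6871 = -13100 + 34355 = 21255$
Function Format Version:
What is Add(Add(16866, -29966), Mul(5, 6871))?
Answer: 21255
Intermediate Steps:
Add(Add(16866, -29966), Mul(5, 6871)) = Add(-13100, 34355) = 21255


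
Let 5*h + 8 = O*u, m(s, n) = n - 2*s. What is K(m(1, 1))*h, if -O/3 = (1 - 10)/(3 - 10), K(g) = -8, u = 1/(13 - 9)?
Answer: 502/35 ≈ 14.343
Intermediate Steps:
u = ¼ (u = 1/4 = ¼ ≈ 0.25000)
O = -27/7 (O = -3*(1 - 10)/(3 - 10) = -(-27)/(-7) = -(-27)*(-1)/7 = -3*9/7 = -27/7 ≈ -3.8571)
h = -251/140 (h = -8/5 + (-27/7*¼)/5 = -8/5 + (⅕)*(-27/28) = -8/5 - 27/140 = -251/140 ≈ -1.7929)
K(m(1, 1))*h = -8*(-251/140) = 502/35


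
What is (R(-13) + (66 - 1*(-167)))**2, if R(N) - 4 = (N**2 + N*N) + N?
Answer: 315844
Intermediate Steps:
R(N) = 4 + N + 2*N**2 (R(N) = 4 + ((N**2 + N*N) + N) = 4 + ((N**2 + N**2) + N) = 4 + (2*N**2 + N) = 4 + (N + 2*N**2) = 4 + N + 2*N**2)
(R(-13) + (66 - 1*(-167)))**2 = ((4 - 13 + 2*(-13)**2) + (66 - 1*(-167)))**2 = ((4 - 13 + 2*169) + (66 + 167))**2 = ((4 - 13 + 338) + 233)**2 = (329 + 233)**2 = 562**2 = 315844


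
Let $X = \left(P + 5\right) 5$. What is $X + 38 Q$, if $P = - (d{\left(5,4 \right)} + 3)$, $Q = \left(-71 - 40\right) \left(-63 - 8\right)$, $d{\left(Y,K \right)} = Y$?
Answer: $299463$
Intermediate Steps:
$Q = 7881$ ($Q = \left(-111\right) \left(-71\right) = 7881$)
$P = -8$ ($P = - (5 + 3) = \left(-1\right) 8 = -8$)
$X = -15$ ($X = \left(-8 + 5\right) 5 = \left(-3\right) 5 = -15$)
$X + 38 Q = -15 + 38 \cdot 7881 = -15 + 299478 = 299463$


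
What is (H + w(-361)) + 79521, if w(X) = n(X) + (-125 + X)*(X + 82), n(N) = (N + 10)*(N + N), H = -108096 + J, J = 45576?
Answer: 406017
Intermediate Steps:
H = -62520 (H = -108096 + 45576 = -62520)
n(N) = 2*N*(10 + N) (n(N) = (10 + N)*(2*N) = 2*N*(10 + N))
w(X) = (-125 + X)*(82 + X) + 2*X*(10 + X) (w(X) = 2*X*(10 + X) + (-125 + X)*(X + 82) = 2*X*(10 + X) + (-125 + X)*(82 + X) = (-125 + X)*(82 + X) + 2*X*(10 + X))
(H + w(-361)) + 79521 = (-62520 + (-10250 - 23*(-361) + 3*(-361)²)) + 79521 = (-62520 + (-10250 + 8303 + 3*130321)) + 79521 = (-62520 + (-10250 + 8303 + 390963)) + 79521 = (-62520 + 389016) + 79521 = 326496 + 79521 = 406017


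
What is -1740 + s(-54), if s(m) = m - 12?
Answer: -1806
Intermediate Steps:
s(m) = -12 + m
-1740 + s(-54) = -1740 + (-12 - 54) = -1740 - 66 = -1806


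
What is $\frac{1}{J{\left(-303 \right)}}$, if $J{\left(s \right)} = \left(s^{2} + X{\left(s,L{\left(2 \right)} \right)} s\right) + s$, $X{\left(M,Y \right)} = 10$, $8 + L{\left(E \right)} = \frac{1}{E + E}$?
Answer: $\frac{1}{88476} \approx 1.1303 \cdot 10^{-5}$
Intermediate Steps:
$L{\left(E \right)} = -8 + \frac{1}{2 E}$ ($L{\left(E \right)} = -8 + \frac{1}{E + E} = -8 + \frac{1}{2 E}$)
$J{\left(s \right)} = s^{2} + 11 s$ ($J{\left(s \right)} = \left(s^{2} + 10 s\right) + s = s^{2} + 11 s$)
$\frac{1}{J{\left(-303 \right)}} = \frac{1}{\left(-303\right) \left(11 - 303\right)} = \frac{1}{\left(-303\right) \left(-292\right)} = \frac{1}{88476}$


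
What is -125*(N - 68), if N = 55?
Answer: 1625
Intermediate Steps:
-125*(N - 68) = -125*(55 - 68) = -125*(-13) = 1625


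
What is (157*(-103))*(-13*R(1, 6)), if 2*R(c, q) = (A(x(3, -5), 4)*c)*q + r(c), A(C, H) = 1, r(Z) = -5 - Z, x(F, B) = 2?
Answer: 0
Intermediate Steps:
R(c, q) = -5/2 - c/2 + c*q/2 (R(c, q) = ((1*c)*q + (-5 - c))/2 = (c*q + (-5 - c))/2 = (-5 - c + c*q)/2 = -5/2 - c/2 + c*q/2)
(157*(-103))*(-13*R(1, 6)) = (157*(-103))*(-13*(-5/2 - ½*1 + (½)*1*6)) = -(-210223)*(-5/2 - ½ + 3) = -(-210223)*0 = -16171*0 = 0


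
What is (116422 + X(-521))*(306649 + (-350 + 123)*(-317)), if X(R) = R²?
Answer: 146848034704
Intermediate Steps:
(116422 + X(-521))*(306649 + (-350 + 123)*(-317)) = (116422 + (-521)²)*(306649 + (-350 + 123)*(-317)) = (116422 + 271441)*(306649 - 227*(-317)) = 387863*(306649 + 71959) = 387863*378608 = 146848034704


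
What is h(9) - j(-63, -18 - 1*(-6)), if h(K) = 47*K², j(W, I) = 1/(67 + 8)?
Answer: 285524/75 ≈ 3807.0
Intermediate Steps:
j(W, I) = 1/75
h(9) - j(-63, -18 - 1*(-6)) = 47*9² - 1*1/75 = 47*81 - 1/75 = 3807 - 1/75 = 285524/75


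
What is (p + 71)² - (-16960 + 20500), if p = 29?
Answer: 6460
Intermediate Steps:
(p + 71)² - (-16960 + 20500) = (29 + 71)² - (-16960 + 20500) = 100² - 1*3540 = 10000 - 3540 = 6460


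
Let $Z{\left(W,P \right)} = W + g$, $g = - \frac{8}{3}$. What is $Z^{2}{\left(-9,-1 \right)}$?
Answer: $\frac{1225}{9} \approx 136.11$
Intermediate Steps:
$g = - \frac{8}{3}$ ($g = \left(-8\right) \frac{1}{3} = - \frac{8}{3} \approx -2.6667$)
$Z{\left(W,P \right)} = - \frac{8}{3} + W$ ($Z{\left(W,P \right)} = W - \frac{8}{3} = - \frac{8}{3} + W$)
$Z^{2}{\left(-9,-1 \right)} = \left(- \frac{8}{3} - 9\right)^{2} = \left(- \frac{35}{3}\right)^{2} = \frac{1225}{9}$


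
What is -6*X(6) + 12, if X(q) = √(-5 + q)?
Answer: 6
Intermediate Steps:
-6*X(6) + 12 = -6*√(-5 + 6) + 12 = -6*√1 + 12 = -6*1 + 12 = -6 + 12 = 6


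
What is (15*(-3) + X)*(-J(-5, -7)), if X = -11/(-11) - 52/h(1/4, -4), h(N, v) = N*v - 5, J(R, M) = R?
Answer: -530/3 ≈ -176.67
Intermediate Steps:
h(N, v) = -5 + N*v
X = 29/3 (X = -11/(-11) - 52/(-5 - 4/4) = -11*(-1/11) - 52/(-5 + (1/4)*(-4)) = 1 - 52/(-5 - 1) = 1 - 52/(-6) = 1 - 52*(-1/6) = 1 + 26/3 = 29/3 ≈ 9.6667)
(15*(-3) + X)*(-J(-5, -7)) = (15*(-3) + 29/3)*(-1*(-5)) = (-45 + 29/3)*5 = -106/3*5 = -530/3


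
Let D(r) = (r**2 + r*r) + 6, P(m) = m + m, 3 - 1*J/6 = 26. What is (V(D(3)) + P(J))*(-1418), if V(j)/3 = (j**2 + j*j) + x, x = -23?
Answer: -4411398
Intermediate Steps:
J = -138 (J = 18 - 6*26 = 18 - 156 = -138)
P(m) = 2*m
D(r) = 6 + 2*r**2 (D(r) = (r**2 + r**2) + 6 = 2*r**2 + 6 = 6 + 2*r**2)
V(j) = -69 + 6*j**2 (V(j) = 3*((j**2 + j*j) - 23) = 3*((j**2 + j**2) - 23) = 3*(2*j**2 - 23) = 3*(-23 + 2*j**2) = -69 + 6*j**2)
(V(D(3)) + P(J))*(-1418) = ((-69 + 6*(6 + 2*3**2)**2) + 2*(-138))*(-1418) = ((-69 + 6*(6 + 2*9)**2) - 276)*(-1418) = ((-69 + 6*(6 + 18)**2) - 276)*(-1418) = ((-69 + 6*24**2) - 276)*(-1418) = ((-69 + 6*576) - 276)*(-1418) = ((-69 + 3456) - 276)*(-1418) = (3387 - 276)*(-1418) = 3111*(-1418) = -4411398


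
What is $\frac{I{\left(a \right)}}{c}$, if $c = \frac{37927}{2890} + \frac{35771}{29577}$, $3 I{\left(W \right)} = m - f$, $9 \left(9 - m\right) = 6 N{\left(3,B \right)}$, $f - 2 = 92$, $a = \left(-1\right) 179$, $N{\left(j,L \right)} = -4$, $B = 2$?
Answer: $- \frac{413979410}{216202071} \approx -1.9148$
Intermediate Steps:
$a = -179$
$f = 94$ ($f = 2 + 92 = 94$)
$m = \frac{35}{3}$ ($m = 9 - \frac{6 \left(-4\right)}{9} = 9 - - \frac{8}{3} = 9 + \frac{8}{3} = \frac{35}{3} \approx 11.667$)
$I{\left(W \right)} = - \frac{247}{9}$ ($I{\left(W \right)} = \frac{\frac{35}{3} - 94}{3} = \frac{1}{3} \left(- \frac{247}{3}\right) = - \frac{247}{9}$)
$c = \frac{72067357}{5028090}$ ($c = 37927 \cdot \frac{1}{2890} + 35771 \cdot \frac{1}{29577} = \frac{2231}{170} + \frac{35771}{29577} = \frac{72067357}{5028090} \approx 14.333$)
$\frac{I{\left(a \right)}}{c} = - \frac{247}{9 \cdot \frac{72067357}{5028090}} = \left(- \frac{247}{9}\right) \frac{5028090}{72067357} = - \frac{413979410}{216202071}$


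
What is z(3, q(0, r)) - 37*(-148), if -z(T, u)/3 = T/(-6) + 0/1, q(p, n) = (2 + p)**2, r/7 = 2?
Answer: 10955/2 ≈ 5477.5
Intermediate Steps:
r = 14 (r = 7*2 = 14)
z(T, u) = T/2 (z(T, u) = -3*(T/(-6) + 0/1) = -3*(T*(-1/6) + 0*1) = -3*(-T/6 + 0) = -(-1)*T/2 = T/2)
z(3, q(0, r)) - 37*(-148) = (1/2)*3 - 37*(-148) = 3/2 + 5476 = 10955/2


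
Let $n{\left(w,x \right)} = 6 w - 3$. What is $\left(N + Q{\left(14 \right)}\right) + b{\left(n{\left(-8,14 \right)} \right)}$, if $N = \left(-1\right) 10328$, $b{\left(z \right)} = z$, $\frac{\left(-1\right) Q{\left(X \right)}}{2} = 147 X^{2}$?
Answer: $-68003$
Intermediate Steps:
$n{\left(w,x \right)} = -3 + 6 w$
$Q{\left(X \right)} = - 294 X^{2}$ ($Q{\left(X \right)} = - 2 \cdot 147 X^{2} = - 294 X^{2}$)
$N = -10328$
$\left(N + Q{\left(14 \right)}\right) + b{\left(n{\left(-8,14 \right)} \right)} = \left(-10328 - 294 \cdot 14^{2}\right) + \left(-3 + 6 \left(-8\right)\right) = \left(-10328 - 57624\right) - 51 = -67952 - 51 = -68003$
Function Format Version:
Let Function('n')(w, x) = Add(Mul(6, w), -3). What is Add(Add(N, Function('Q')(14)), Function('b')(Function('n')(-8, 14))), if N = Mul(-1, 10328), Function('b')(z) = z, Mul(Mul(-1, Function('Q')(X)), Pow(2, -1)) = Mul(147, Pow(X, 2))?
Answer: -68003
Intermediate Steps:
Function('n')(w, x) = Add(-3, Mul(6, w))
Function('Q')(X) = Mul(-294, Pow(X, 2)) (Function('Q')(X) = Mul(-2, Mul(147, Pow(X, 2))) = Mul(-294, Pow(X, 2)))
N = -10328
Add(Add(N, Function('Q')(14)), Function('b')(Function('n')(-8, 14))) = Add(Add(-10328, Mul(-294, Pow(14, 2))), Add(-3, Mul(6, -8))) = Add(Add(-10328, Mul(-294, 196)), Add(-3, -48)) = Add(Add(-10328, -57624), -51) = Add(-67952, -51) = -68003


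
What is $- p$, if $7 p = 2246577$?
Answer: $- \frac{2246577}{7} \approx -3.2094 \cdot 10^{5}$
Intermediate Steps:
$p = \frac{2246577}{7}$ ($p = \frac{1}{7} \cdot 2246577 = \frac{2246577}{7} \approx 3.2094 \cdot 10^{5}$)
$- p = \left(-1\right) \frac{2246577}{7} = - \frac{2246577}{7}$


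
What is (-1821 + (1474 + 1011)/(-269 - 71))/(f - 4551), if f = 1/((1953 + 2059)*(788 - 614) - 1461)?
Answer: 86608151775/215583764368 ≈ 0.40174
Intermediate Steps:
f = 1/696627 (f = 1/(4012*174 - 1461) = 1/(698088 - 1461) = 1/696627 ≈ 1.4355e-6)
(-1821 + (1474 + 1011)/(-269 - 71))/(f - 4551) = (-1821 + (1474 + 1011)/(-269 - 71))/(1/696627 - 4551) = (-1821 + 2485/(-340))/(-3170349476/696627) = (-1821 + 2485*(-1/340))*(-696627/3170349476) = (-1821 - 497/68)*(-696627/3170349476) = -124325/68*(-696627/3170349476) = 86608151775/215583764368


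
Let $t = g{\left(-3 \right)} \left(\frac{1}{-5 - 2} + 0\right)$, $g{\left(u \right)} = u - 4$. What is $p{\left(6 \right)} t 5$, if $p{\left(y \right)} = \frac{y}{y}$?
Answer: $5$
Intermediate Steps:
$g{\left(u \right)} = -4 + u$
$p{\left(y \right)} = 1$
$t = 1$ ($t = \left(-4 - 3\right) \left(\frac{1}{-5 - 2} + 0\right) = - 7 \left(\frac{1}{-7} + 0\right) = - 7 \left(- \frac{1}{7} + 0\right) = \left(-7\right) \left(- \frac{1}{7}\right) = 1$)
$p{\left(6 \right)} t 5 = 1 \cdot 1 \cdot 5 = 1 \cdot 5 = 5$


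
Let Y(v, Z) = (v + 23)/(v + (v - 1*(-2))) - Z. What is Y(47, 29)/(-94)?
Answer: 1357/4512 ≈ 0.30075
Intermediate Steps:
Y(v, Z) = -Z + (23 + v)/(2 + 2*v) (Y(v, Z) = (23 + v)/(v + (v + 2)) - Z = (23 + v)/(v + (2 + v)) - Z = (23 + v)/(2 + 2*v) - Z = -Z + (23 + v)/(2 + 2*v))
Y(47, 29)/(-94) = ((23/2 + (1/2)*47 - 1*29 - 1*29*47)/(1 + 47))/(-94) = ((23/2 + 47/2 - 29 - 1363)/48)*(-1/94) = ((1/48)*(-1357))*(-1/94) = -1357/48*(-1/94) = 1357/4512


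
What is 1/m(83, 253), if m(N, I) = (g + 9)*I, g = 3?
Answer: 1/3036 ≈ 0.00032938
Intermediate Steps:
m(N, I) = 12*I (m(N, I) = (3 + 9)*I = 12*I)
1/m(83, 253) = 1/(12*253) = 1/3036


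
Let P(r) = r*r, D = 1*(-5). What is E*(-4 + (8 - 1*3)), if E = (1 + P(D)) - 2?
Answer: 24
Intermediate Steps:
D = -5
P(r) = r²
E = 24 (E = (1 + (-5)²) - 2 = (1 + 25) - 2 = 26 - 2 = 24)
E*(-4 + (8 - 1*3)) = 24*(-4 + (8 - 1*3)) = 24*(-4 + (8 - 3)) = 24*(-4 + 5) = 24*1 = 24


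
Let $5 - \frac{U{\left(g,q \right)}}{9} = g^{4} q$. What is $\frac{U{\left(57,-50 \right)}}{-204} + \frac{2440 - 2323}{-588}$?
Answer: $- \frac{19396652187}{833} \approx -2.3285 \cdot 10^{7}$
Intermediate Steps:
$U{\left(g,q \right)} = 45 - 9 q g^{4}$ ($U{\left(g,q \right)} = 45 - 9 g^{4} q = 45 - 9 q g^{4}$)
$\frac{U{\left(57,-50 \right)}}{-204} + \frac{2440 - 2323}{-588} = \frac{45 - - 450 \cdot 57^{4}}{-204} + \frac{2440 - 2323}{-588} = \left(45 - \left(-450\right) 10556001\right) \left(- \frac{1}{204}\right) + \left(2440 - 2323\right) \left(- \frac{1}{588}\right) = \left(45 + 4750200450\right) \left(- \frac{1}{204}\right) + 117 \left(- \frac{1}{588}\right) = 4750200495 \left(- \frac{1}{204}\right) - \frac{39}{196} = - \frac{1583400165}{68} - \frac{39}{196} = - \frac{19396652187}{833}$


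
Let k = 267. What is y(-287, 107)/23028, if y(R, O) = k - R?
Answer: 277/11514 ≈ 0.024058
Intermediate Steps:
y(R, O) = 267 - R
y(-287, 107)/23028 = (267 - 1*(-287))/23028 = (267 + 287)*(1/23028) = 554*(1/23028) = 277/11514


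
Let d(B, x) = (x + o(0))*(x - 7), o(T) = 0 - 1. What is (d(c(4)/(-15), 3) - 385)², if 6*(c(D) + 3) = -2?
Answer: 154449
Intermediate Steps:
c(D) = -10/3 (c(D) = -3 + (⅙)*(-2) = -3 - ⅓ = -10/3)
o(T) = -1
d(B, x) = (-1 + x)*(-7 + x) (d(B, x) = (x - 1)*(x - 7) = (-1 + x)*(-7 + x))
(d(c(4)/(-15), 3) - 385)² = ((7 + 3² - 8*3) - 385)² = ((7 + 9 - 24) - 385)² = (-8 - 385)² = (-393)² = 154449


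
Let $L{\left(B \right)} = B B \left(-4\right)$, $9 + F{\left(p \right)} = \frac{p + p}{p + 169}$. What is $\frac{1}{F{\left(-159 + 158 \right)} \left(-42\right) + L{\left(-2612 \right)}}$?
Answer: $- \frac{2}{54579595} \approx -3.6644 \cdot 10^{-8}$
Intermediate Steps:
$F{\left(p \right)} = -9 + \frac{2 p}{169 + p}$ ($F{\left(p \right)} = -9 + \frac{p + p}{p + 169} = -9 + \frac{2 p}{169 + p}$)
$L{\left(B \right)} = - 4 B^{2}$ ($L{\left(B \right)} = B^{2} \left(-4\right) = - 4 B^{2}$)
$\frac{1}{F{\left(-159 + 158 \right)} \left(-42\right) + L{\left(-2612 \right)}} = \frac{1}{\frac{-1521 - 7 \left(-159 + 158\right)}{169 + \left(-159 + 158\right)} \left(-42\right) - 4 \left(-2612\right)^{2}} = \frac{1}{\frac{-1521 - -7}{169 - 1} \left(-42\right) - 27290176} = \frac{1}{\frac{-1521 + 7}{168} \left(-42\right) - 27290176} = \frac{1}{\frac{1}{168} \left(-1514\right) \left(-42\right) - 27290176} = \frac{1}{\left(- \frac{757}{84}\right) \left(-42\right) - 27290176} = \frac{1}{\frac{757}{2} - 27290176} = \frac{1}{- \frac{54579595}{2}} = - \frac{2}{54579595}$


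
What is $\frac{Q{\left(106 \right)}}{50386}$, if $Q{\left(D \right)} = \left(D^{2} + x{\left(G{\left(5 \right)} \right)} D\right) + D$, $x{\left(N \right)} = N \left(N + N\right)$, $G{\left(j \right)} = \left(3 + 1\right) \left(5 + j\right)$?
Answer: $\frac{175271}{25193} \approx 6.9571$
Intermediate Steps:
$G{\left(j \right)} = 20 + 4 j$ ($G{\left(j \right)} = 4 \left(5 + j\right) = 20 + 4 j$)
$x{\left(N \right)} = 2 N^{2}$ ($x{\left(N \right)} = N 2 N = 2 N^{2}$)
$Q{\left(D \right)} = D^{2} + 3201 D$ ($Q{\left(D \right)} = \left(D^{2} + 2 \left(20 + 4 \cdot 5\right)^{2} D\right) + D = \left(D^{2} + 2 \left(20 + 20\right)^{2} D\right) + D = \left(D^{2} + 2 \cdot 40^{2} D\right) + D = \left(D^{2} + 2 \cdot 1600 D\right) + D = \left(D^{2} + 3200 D\right) + D = D^{2} + 3201 D$)
$\frac{Q{\left(106 \right)}}{50386} = \frac{106 \left(3201 + 106\right)}{50386} = 106 \cdot 3307 \cdot \frac{1}{50386} = 350542 \cdot \frac{1}{50386} = \frac{175271}{25193}$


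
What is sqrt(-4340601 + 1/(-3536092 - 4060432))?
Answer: 5*I*sqrt(2504838296836938647)/3798262 ≈ 2083.4*I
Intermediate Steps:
sqrt(-4340601 + 1/(-3536092 - 4060432)) = sqrt(-4340601 + 1/(-7596524)) = sqrt(-4340601 - 1/7596524) = sqrt(-32973479670925/7596524) = 5*I*sqrt(2504838296836938647)/3798262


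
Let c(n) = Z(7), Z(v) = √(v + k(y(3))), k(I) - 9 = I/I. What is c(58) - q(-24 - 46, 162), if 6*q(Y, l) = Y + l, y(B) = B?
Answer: -46/3 + √17 ≈ -11.210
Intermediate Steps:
k(I) = 10 (k(I) = 9 + I/I = 9 + 1 = 10)
Z(v) = √(10 + v) (Z(v) = √(v + 10) = √(10 + v))
c(n) = √17 (c(n) = √(10 + 7) = √17)
q(Y, l) = Y/6 + l/6 (q(Y, l) = (Y + l)/6 = Y/6 + l/6)
c(58) - q(-24 - 46, 162) = √17 - ((-24 - 46)/6 + (⅙)*162) = √17 - ((⅙)*(-70) + 27) = √17 - (-35/3 + 27) = √17 - 1*46/3 = √17 - 46/3 = -46/3 + √17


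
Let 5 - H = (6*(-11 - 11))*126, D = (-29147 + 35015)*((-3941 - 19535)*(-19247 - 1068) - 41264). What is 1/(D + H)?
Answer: 1/2798294747405 ≈ 3.5736e-13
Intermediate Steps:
D = 2798294730768 (D = 5868*(-23476*(-20315) - 41264) = 5868*(476914940 - 41264) = 5868*476873676 = 2798294730768)
H = 16637 (H = 5 - 6*(-11 - 11)*126 = 5 - 6*(-22)*126 = 5 - (-132)*126 = 5 - 1*(-16632) = 5 + 16632 = 16637)
1/(D + H) = 1/(2798294730768 + 16637) = 1/2798294747405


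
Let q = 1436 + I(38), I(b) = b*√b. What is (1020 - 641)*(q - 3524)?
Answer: -791352 + 14402*√38 ≈ -7.0257e+5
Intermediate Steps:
I(b) = b^(3/2)
q = 1436 + 38*√38 (q = 1436 + 38^(3/2) = 1436 + 38*√38 ≈ 1670.2)
(1020 - 641)*(q - 3524) = (1020 - 641)*((1436 + 38*√38) - 3524) = 379*(-2088 + 38*√38) = -791352 + 14402*√38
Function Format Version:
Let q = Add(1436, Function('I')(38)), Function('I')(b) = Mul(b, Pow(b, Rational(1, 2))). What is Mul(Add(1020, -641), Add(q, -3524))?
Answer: Add(-791352, Mul(14402, Pow(38, Rational(1, 2)))) ≈ -7.0257e+5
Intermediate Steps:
Function('I')(b) = Pow(b, Rational(3, 2))
q = Add(1436, Mul(38, Pow(38, Rational(1, 2)))) (q = Add(1436, Pow(38, Rational(3, 2))) = Add(1436, Mul(38, Pow(38, Rational(1, 2)))) ≈ 1670.2)
Mul(Add(1020, -641), Add(q, -3524)) = Mul(Add(1020, -641), Add(Add(1436, Mul(38, Pow(38, Rational(1, 2)))), -3524)) = Mul(379, Add(-2088, Mul(38, Pow(38, Rational(1, 2))))) = Add(-791352, Mul(14402, Pow(38, Rational(1, 2))))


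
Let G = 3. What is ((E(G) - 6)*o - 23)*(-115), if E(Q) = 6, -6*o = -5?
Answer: 2645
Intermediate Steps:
o = ⅚ (o = -⅙*(-5) = ⅚ ≈ 0.83333)
((E(G) - 6)*o - 23)*(-115) = ((6 - 6)*(⅚) - 23)*(-115) = (0*(⅚) - 23)*(-115) = (0 - 23)*(-115) = -23*(-115) = 2645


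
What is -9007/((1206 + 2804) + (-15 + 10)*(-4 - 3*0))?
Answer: -9007/4030 ≈ -2.2350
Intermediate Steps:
-9007/((1206 + 2804) + (-15 + 10)*(-4 - 3*0)) = -9007/(4010 - 5*(-4 + 0)) = -9007/(4010 - 5*(-4)) = -9007/(4010 + 20) = -9007/4030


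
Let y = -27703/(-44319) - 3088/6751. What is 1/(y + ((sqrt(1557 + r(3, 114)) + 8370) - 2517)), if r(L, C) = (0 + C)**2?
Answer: 523970801044260574422/3065586178985001499116811 - 1879902891205704981*sqrt(33)/3065586178985001499116811 ≈ 0.00016740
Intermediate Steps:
r(L, C) = C**2
y = 50165881/299197569 (y = -27703*(-1/44319) - 3088*1/6751 = 27703/44319 - 3088/6751 = 50165881/299197569 ≈ 0.16767)
1/(y + ((sqrt(1557 + r(3, 114)) + 8370) - 2517)) = 1/(50165881/299197569 + ((sqrt(1557 + 114**2) + 8370) - 2517)) = 1/(50165881/299197569 + ((sqrt(1557 + 12996) + 8370) - 2517)) = 1/(50165881/299197569 + ((sqrt(14553) + 8370) - 2517)) = 1/(50165881/299197569 + ((21*sqrt(33) + 8370) - 2517)) = 1/(50165881/299197569 + ((8370 + 21*sqrt(33)) - 2517)) = 1/(50165881/299197569 + (5853 + 21*sqrt(33))) = 1/(1751253537238/299197569 + 21*sqrt(33))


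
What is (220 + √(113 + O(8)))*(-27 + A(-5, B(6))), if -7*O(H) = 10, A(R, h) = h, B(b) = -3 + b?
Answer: -5280 - 24*√5467/7 ≈ -5533.5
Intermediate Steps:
O(H) = -10/7 (O(H) = -⅐*10 = -10/7)
(220 + √(113 + O(8)))*(-27 + A(-5, B(6))) = (220 + √(113 - 10/7))*(-27 + (-3 + 6)) = (220 + √(781/7))*(-27 + 3) = (220 + √5467/7)*(-24) = -5280 - 24*√5467/7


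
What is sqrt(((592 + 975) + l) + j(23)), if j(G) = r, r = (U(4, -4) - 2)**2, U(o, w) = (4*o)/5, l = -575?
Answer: 2*sqrt(6209)/5 ≈ 31.519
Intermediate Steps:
U(o, w) = 4*o/5 (U(o, w) = (4*o)*(1/5) = 4*o/5)
r = 36/25 (r = ((4/5)*4 - 2)**2 = (16/5 - 2)**2 = (6/5)**2 = 36/25 ≈ 1.4400)
j(G) = 36/25
sqrt(((592 + 975) + l) + j(23)) = sqrt(((592 + 975) - 575) + 36/25) = sqrt((1567 - 575) + 36/25) = sqrt(992 + 36/25) = sqrt(24836/25) = 2*sqrt(6209)/5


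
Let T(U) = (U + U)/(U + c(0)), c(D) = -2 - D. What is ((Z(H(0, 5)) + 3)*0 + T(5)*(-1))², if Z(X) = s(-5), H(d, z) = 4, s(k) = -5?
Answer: 100/9 ≈ 11.111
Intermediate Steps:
Z(X) = -5
T(U) = 2*U/(-2 + U) (T(U) = (U + U)/(U + (-2 - 1*0)) = (2*U)/(U + (-2 + 0)) = (2*U)/(U - 2) = (2*U)/(-2 + U) = 2*U/(-2 + U))
((Z(H(0, 5)) + 3)*0 + T(5)*(-1))² = ((-5 + 3)*0 + (2*5/(-2 + 5))*(-1))² = (-2*0 + (2*5/3)*(-1))² = (0 + (2*5*(⅓))*(-1))² = (0 + (10/3)*(-1))² = (0 - 10/3)² = (-10/3)² = 100/9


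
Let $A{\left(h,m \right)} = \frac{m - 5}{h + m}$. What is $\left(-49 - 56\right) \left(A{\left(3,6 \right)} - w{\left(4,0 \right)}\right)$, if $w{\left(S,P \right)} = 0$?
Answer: $- \frac{35}{3} \approx -11.667$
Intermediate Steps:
$A{\left(h,m \right)} = \frac{-5 + m}{h + m}$
$\left(-49 - 56\right) \left(A{\left(3,6 \right)} - w{\left(4,0 \right)}\right) = \left(-49 - 56\right) \left(\frac{-5 + 6}{3 + 6} - 0\right) = - 105 \left(\frac{1}{9} \cdot 1 + 0\right) = - 105 \left(\frac{1}{9} + 0\right) = \left(-105\right) \frac{1}{9} = - \frac{35}{3}$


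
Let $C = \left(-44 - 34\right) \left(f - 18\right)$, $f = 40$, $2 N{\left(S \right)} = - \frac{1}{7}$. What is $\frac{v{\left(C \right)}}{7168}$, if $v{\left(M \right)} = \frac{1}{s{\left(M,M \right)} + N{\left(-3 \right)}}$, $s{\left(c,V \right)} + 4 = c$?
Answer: $- \frac{1}{12329472} \approx -8.1106 \cdot 10^{-8}$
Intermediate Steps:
$N{\left(S \right)} = - \frac{1}{14}$ ($N{\left(S \right)} = \frac{\left(-1\right) \frac{1}{7}}{2} = \frac{1}{2} \left(- \frac{1}{7}\right) = - \frac{1}{14}$)
$s{\left(c,V \right)} = -4 + c$
$C = -1716$ ($C = \left(-44 - 34\right) \left(40 - 18\right) = - 78 \left(40 - 18\right) = \left(-78\right) 22 = -1716$)
$v{\left(M \right)} = \frac{1}{- \frac{57}{14} + M}$ ($v{\left(M \right)} = \frac{1}{\left(-4 + M\right) - \frac{1}{14}} = \frac{1}{- \frac{57}{14} + M}$)
$\frac{v{\left(C \right)}}{7168} = \frac{14 \frac{1}{-57 + 14 \left(-1716\right)}}{7168} = \frac{14}{-57 - 24024} \cdot \frac{1}{7168} = \frac{14}{-24081} \cdot \frac{1}{7168} = 14 \left(- \frac{1}{24081}\right) \frac{1}{7168} = \left(- \frac{14}{24081}\right) \frac{1}{7168} = - \frac{1}{12329472}$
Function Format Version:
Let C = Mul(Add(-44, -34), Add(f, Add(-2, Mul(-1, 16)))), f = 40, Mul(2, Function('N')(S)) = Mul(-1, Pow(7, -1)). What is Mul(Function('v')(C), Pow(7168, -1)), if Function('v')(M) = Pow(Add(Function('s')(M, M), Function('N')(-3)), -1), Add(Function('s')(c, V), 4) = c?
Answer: Rational(-1, 12329472) ≈ -8.1106e-8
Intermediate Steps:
Function('N')(S) = Rational(-1, 14) (Function('N')(S) = Mul(Rational(1, 2), Mul(-1, Pow(7, -1))) = Mul(Rational(1, 2), Mul(-1, Rational(1, 7))) = Mul(Rational(1, 2), Rational(-1, 7)) = Rational(-1, 14))
Function('s')(c, V) = Add(-4, c)
C = -1716 (C = Mul(Add(-44, -34), Add(40, Add(-2, Mul(-1, 16)))) = Mul(-78, Add(40, Add(-2, -16))) = Mul(-78, Add(40, -18)) = Mul(-78, 22) = -1716)
Function('v')(M) = Pow(Add(Rational(-57, 14), M), -1) (Function('v')(M) = Pow(Add(Add(-4, M), Rational(-1, 14)), -1) = Pow(Add(Rational(-57, 14), M), -1))
Mul(Function('v')(C), Pow(7168, -1)) = Mul(Mul(14, Pow(Add(-57, Mul(14, -1716)), -1)), Pow(7168, -1)) = Mul(Mul(14, Pow(Add(-57, -24024), -1)), Rational(1, 7168)) = Mul(Mul(14, Pow(-24081, -1)), Rational(1, 7168)) = Mul(Mul(14, Rational(-1, 24081)), Rational(1, 7168)) = Mul(Rational(-14, 24081), Rational(1, 7168)) = Rational(-1, 12329472)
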